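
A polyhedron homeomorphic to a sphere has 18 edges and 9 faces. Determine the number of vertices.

Here V − E + F = 2.
V = 2 + E − F = 2 + 18 − 9 = 11.

11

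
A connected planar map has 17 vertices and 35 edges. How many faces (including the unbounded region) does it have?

Euler's formula for a connected plane graph: V − E + F = 2, so F = 2 − 17 + 35 = 20.

20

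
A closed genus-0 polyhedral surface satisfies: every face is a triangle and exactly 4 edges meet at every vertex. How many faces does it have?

8

Each face has 3 edges and each edge borders two faces, so 2E = 3F.
Each vertex has degree 4, so 4V = 2E and hence V = 3F/4.
Euler: V − E + F = 2 ⇒ (3F/4) − (3F/2) + F = 2.
Multiply by 8: (6 − 12 + 8)F = 16, i.e. 2F = 16.
So F = 8, E = 3·8/2 = 12, V = 3·8/4 = 6.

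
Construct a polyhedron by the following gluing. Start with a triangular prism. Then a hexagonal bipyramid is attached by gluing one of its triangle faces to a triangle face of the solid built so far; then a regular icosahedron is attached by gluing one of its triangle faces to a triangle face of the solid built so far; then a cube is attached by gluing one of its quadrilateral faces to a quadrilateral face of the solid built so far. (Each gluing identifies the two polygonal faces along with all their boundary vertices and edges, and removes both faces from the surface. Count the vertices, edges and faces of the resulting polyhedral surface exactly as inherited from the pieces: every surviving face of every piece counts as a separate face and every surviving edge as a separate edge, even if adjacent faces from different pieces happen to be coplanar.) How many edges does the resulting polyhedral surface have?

A triangular prism: V=6, E=9, F=5.
Attach a hexagonal bipyramid (V=8, E=18, F=12) along a 3-gon: merge 3 vertices and 3 edges, delete both glued faces → V=11, E=24, F=15.
Attach a regular icosahedron (V=12, E=30, F=20) along a 3-gon: merge 3 vertices and 3 edges, delete both glued faces → V=20, E=51, F=33.
Attach a cube (V=8, E=12, F=6) along a 4-gon: merge 4 vertices and 4 edges, delete both glued faces → V=24, E=59, F=37.
Check: V − E + F = 24 − 59 + 37 = 2.

59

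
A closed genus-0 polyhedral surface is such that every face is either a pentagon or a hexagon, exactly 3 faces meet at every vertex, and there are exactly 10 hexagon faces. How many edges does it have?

Let x be the number of pentagons; then F = 10 + x.
Edge–face incidences: 2E = 6·10 + 5·x = 60 + 5x.
Every vertex has degree 3, so 3V = 2E.
Euler: V − E + F = 2 ⇒ (2E)/3 − E + (10 + x) = 2.
Multiply by 6: 2·(2E) − 3·(2E) + 6·(10 + x) = 12, i.e. 60 + 6x − (60 + 5x) = 12.
Collecting terms: x = 12.
Then 2E = 60 + 5·12 = 120, so E = 60, V = 2E/3 = 40, F = 10 + 12 = 22.

60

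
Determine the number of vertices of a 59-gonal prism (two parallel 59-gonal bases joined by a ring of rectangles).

A prism on an n-gon has two n-gon bases and n rectangular sides: V = 2·59 = 118, E = 3·59 = 177, F = 59 + 2 = 61.
Check: V − E + F = 118 − 177 + 61 = 2.

118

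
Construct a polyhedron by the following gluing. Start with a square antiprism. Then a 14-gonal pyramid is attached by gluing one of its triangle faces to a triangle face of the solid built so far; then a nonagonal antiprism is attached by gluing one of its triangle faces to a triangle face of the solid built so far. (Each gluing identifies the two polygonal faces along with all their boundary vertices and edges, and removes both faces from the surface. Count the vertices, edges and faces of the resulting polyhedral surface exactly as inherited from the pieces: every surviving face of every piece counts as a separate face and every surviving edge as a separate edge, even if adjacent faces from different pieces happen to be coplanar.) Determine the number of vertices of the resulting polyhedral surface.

35

A square antiprism: V=8, E=16, F=10.
Attach a 14-gonal pyramid (V=15, E=28, F=15) along a 3-gon: merge 3 vertices and 3 edges, delete both glued faces → V=20, E=41, F=23.
Attach a nonagonal antiprism (V=18, E=36, F=20) along a 3-gon: merge 3 vertices and 3 edges, delete both glued faces → V=35, E=74, F=41.
Check: V − E + F = 35 − 74 + 41 = 2.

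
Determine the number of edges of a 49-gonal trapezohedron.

196

The n-trapezohedron (dual of the n-antiprism) has V = 2·49 + 2 = 100, E = 4·49 = 196, F = 2·49 = 98.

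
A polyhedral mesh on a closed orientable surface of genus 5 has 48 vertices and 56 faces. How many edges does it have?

112

For a closed orientable surface of genus 5, χ = 2 − 2·5 = -8.
E = V + F − (-8) = 48 + 56 − (-8) = 112.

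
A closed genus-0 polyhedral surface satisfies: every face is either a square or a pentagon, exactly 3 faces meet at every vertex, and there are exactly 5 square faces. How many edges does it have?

15

Let x be the number of pentagons; then F = 5 + x.
Edge–face incidences: 2E = 4·5 + 5·x = 20 + 5x.
Every vertex has degree 3, so 3V = 2E.
Euler: V − E + F = 2 ⇒ (2E)/3 − E + (5 + x) = 2.
Multiply by 6: 2·(2E) − 3·(2E) + 6·(5 + x) = 12, i.e. 30 + 6x − (20 + 5x) = 12.
Collecting terms: x + 10 = 12, so x = 2.
Then 2E = 20 + 5·2 = 30, so E = 15, V = 2E/3 = 10, F = 5 + 2 = 7.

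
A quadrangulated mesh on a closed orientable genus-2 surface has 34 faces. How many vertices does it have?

χ = 2 − 2·2 = -2, and every face is a square so 4F = 2E.
E = 4·34/2 = 68. Then V = -2 + E − F = -2 + 68 − 34 = 32.

32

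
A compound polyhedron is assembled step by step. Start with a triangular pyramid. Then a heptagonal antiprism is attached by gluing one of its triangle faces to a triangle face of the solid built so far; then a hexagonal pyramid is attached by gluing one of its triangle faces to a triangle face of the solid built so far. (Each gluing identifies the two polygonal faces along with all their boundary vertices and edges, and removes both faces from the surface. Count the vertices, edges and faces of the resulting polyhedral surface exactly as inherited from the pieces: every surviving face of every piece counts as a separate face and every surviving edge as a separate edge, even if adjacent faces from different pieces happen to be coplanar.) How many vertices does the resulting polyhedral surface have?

A triangular pyramid: V=4, E=6, F=4.
Attach a heptagonal antiprism (V=14, E=28, F=16) along a 3-gon: merge 3 vertices and 3 edges, delete both glued faces → V=15, E=31, F=18.
Attach a hexagonal pyramid (V=7, E=12, F=7) along a 3-gon: merge 3 vertices and 3 edges, delete both glued faces → V=19, E=40, F=23.
Check: V − E + F = 19 − 40 + 23 = 2.

19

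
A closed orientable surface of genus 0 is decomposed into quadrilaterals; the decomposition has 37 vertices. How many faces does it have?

35

χ = 2 − 2·0 = 2, and every face is a square so 4F = 2E.
V − E + F = 2 with E = 4F/2 gives 37 − (4/2 − 1)·F = 2, so F = 35 and E = 70.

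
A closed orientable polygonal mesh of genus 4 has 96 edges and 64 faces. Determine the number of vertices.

For a closed orientable surface of genus 4, χ = 2 − 2·4 = -6.
V = -6 + E − F = -6 + 96 − 64 = 26.

26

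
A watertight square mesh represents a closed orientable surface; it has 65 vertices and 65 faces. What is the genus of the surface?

Every face is a square, so 2E = 4·65 = 260, giving E = 130.
χ = V − E + F = 65 − 130 + 65 = 0.
For a closed orientable surface χ = 2 − 2g, so g = (2 − (0))/2 = 1.

1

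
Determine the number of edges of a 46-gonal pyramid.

92

A pyramid on an n-gon base has one n-gon and n triangles: V = 46 + 1 = 47, E = 2·46 = 92, F = 46 + 1 = 47.
Check: V − E + F = 47 − 92 + 47 = 2.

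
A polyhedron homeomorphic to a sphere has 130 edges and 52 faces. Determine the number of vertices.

Here V − E + F = 2.
V = 2 + E − F = 2 + 130 − 52 = 80.

80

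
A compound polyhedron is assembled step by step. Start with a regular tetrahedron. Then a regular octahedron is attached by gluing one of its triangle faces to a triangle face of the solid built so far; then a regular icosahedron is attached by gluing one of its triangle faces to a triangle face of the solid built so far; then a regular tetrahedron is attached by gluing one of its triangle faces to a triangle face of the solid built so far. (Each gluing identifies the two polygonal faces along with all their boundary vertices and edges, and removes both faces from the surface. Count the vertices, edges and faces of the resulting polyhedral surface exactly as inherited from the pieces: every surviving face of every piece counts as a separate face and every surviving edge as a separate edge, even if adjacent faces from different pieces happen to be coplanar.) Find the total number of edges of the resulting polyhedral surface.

45

A regular tetrahedron: V=4, E=6, F=4.
Attach a regular octahedron (V=6, E=12, F=8) along a 3-gon: merge 3 vertices and 3 edges, delete both glued faces → V=7, E=15, F=10.
Attach a regular icosahedron (V=12, E=30, F=20) along a 3-gon: merge 3 vertices and 3 edges, delete both glued faces → V=16, E=42, F=28.
Attach a regular tetrahedron (V=4, E=6, F=4) along a 3-gon: merge 3 vertices and 3 edges, delete both glued faces → V=17, E=45, F=30.
Check: V − E + F = 17 − 45 + 30 = 2.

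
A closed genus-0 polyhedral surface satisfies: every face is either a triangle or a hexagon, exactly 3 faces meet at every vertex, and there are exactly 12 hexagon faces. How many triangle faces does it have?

4

Let x be the number of triangles; then F = 12 + x.
Edge–face incidences: 2E = 6·12 + 3·x = 72 + 3x.
Every vertex has degree 3, so 3V = 2E.
Euler: V − E + F = 2 ⇒ (2E)/3 − E + (12 + x) = 2.
Multiply by 6: 2·(2E) − 3·(2E) + 6·(12 + x) = 12, i.e. 72 + 6x − (72 + 3x) = 12.
Collecting terms: 3x = 12, so x = 4.
Then 2E = 72 + 3·4 = 84, so E = 42, V = 2E/3 = 28, F = 12 + 4 = 16.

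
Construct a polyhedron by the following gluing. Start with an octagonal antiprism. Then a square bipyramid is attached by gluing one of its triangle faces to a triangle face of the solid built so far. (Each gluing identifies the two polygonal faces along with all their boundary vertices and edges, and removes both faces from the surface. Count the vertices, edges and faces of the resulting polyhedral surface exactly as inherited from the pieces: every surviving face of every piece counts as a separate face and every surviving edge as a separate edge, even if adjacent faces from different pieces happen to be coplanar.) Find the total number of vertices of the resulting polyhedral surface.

19

An octagonal antiprism: V=16, E=32, F=18.
Attach a square bipyramid (V=6, E=12, F=8) along a 3-gon: merge 3 vertices and 3 edges, delete both glued faces → V=19, E=41, F=24.
Check: V − E + F = 19 − 41 + 24 = 2.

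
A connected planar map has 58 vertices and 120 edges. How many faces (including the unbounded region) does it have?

Euler's formula for a connected plane graph: V − E + F = 2, so F = 2 − 58 + 120 = 64.

64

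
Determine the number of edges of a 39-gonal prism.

A prism on an n-gon has two n-gon bases and n rectangular sides: V = 2·39 = 78, E = 3·39 = 117, F = 39 + 2 = 41.

117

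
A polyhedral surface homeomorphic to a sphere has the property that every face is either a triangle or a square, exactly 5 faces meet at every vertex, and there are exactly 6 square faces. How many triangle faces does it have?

Let x be the number of triangles; then F = 6 + x.
Edge–face incidences: 2E = 4·6 + 3·x = 24 + 3x.
Every vertex has degree 5, so 5V = 2E.
Euler: V − E + F = 2 ⇒ (2E)/5 − E + (6 + x) = 2.
Multiply by 10: 2·(2E) − 5·(2E) + 10·(6 + x) = 20, i.e. 60 + 10x − 3·(24 + 3x) = 20.
Collecting terms: x − 12 = 20, so x = 32.
Then 2E = 24 + 3·32 = 120, so E = 60, V = 2E/5 = 24, F = 6 + 32 = 38.

32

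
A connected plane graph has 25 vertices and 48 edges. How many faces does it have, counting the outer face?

25

Euler's formula for a connected plane graph: V − E + F = 2, so F = 2 − 25 + 48 = 25.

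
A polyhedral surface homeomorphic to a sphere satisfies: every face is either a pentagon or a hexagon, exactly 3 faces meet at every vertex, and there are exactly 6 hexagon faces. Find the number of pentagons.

Let x be the number of pentagons; then F = 6 + x.
Edge–face incidences: 2E = 6·6 + 5·x = 36 + 5x.
Every vertex has degree 3, so 3V = 2E.
Euler: V − E + F = 2 ⇒ (2E)/3 − E + (6 + x) = 2.
Multiply by 6: 2·(2E) − 3·(2E) + 6·(6 + x) = 12, i.e. 36 + 6x − (36 + 5x) = 12.
Collecting terms: x = 12.
Then 2E = 36 + 5·12 = 96, so E = 48, V = 2E/3 = 32, F = 6 + 12 = 18.

12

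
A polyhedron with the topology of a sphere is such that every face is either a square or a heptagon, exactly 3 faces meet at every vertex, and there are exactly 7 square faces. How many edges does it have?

Let x be the number of heptagons; then F = 7 + x.
Edge–face incidences: 2E = 4·7 + 7·x = 28 + 7x.
Every vertex has degree 3, so 3V = 2E.
Euler: V − E + F = 2 ⇒ (2E)/3 − E + (7 + x) = 2.
Multiply by 6: 2·(2E) − 3·(2E) + 6·(7 + x) = 12, i.e. 42 + 6x − (28 + 7x) = 12.
Collecting terms: −x + 14 = 12, so −x = −2, so x = 2.
Then 2E = 28 + 7·2 = 42, so E = 21, V = 2E/3 = 14, F = 7 + 2 = 9.

21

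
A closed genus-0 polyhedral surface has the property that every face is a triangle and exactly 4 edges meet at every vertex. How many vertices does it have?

Each face has 3 edges and each edge borders two faces, so 2E = 3F.
Each vertex has degree 4, so 4V = 2E and hence V = 3F/4.
Euler: V − E + F = 2 ⇒ (3F/4) − (3F/2) + F = 2.
Multiply by 8: (6 − 12 + 8)F = 16, i.e. 2F = 16.
So F = 8, E = 3·8/2 = 12, V = 3·8/4 = 6.

6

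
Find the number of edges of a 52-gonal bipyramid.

A bipyramid over an n-gon has 2n triangular faces and n + 2 vertices: V = 52 + 2 = 54, E = 3·52 = 156, F = 2·52 = 104.
Check: V − E + F = 54 − 156 + 104 = 2.

156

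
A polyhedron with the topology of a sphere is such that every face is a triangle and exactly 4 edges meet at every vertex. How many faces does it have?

8

Each face has 3 edges and each edge borders two faces, so 2E = 3F.
Each vertex has degree 4, so 4V = 2E and hence V = 3F/4.
Euler: V − E + F = 2 ⇒ (3F/4) − (3F/2) + F = 2.
Multiply by 8: (6 − 12 + 8)F = 16, i.e. 2F = 16.
So F = 8, E = 3·8/2 = 12, V = 3·8/4 = 6.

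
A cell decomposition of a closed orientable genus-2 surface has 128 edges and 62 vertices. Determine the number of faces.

For a closed orientable surface of genus 2, χ = 2 − 2·2 = -2.
F = -2 − V + E = -2 − 62 + 128 = 64.

64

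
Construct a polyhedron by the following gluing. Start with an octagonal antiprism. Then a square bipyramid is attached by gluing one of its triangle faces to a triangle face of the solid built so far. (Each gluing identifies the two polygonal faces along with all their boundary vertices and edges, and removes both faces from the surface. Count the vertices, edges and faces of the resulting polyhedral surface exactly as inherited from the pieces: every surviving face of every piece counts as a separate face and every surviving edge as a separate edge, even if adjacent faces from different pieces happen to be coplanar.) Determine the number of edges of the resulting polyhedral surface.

41

An octagonal antiprism: V=16, E=32, F=18.
Attach a square bipyramid (V=6, E=12, F=8) along a 3-gon: merge 3 vertices and 3 edges, delete both glued faces → V=19, E=41, F=24.
Check: V − E + F = 19 − 41 + 24 = 2.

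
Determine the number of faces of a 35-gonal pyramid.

36

A pyramid on an n-gon base has one n-gon and n triangles: V = 35 + 1 = 36, E = 2·35 = 70, F = 35 + 1 = 36.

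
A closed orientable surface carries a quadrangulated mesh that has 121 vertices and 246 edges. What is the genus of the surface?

2

Every face is a square and each edge borders two faces, so 4F = 2·246, giving F = 123.
χ = V − E + F = 121 − 246 + 123 = -2.
For a closed orientable surface χ = 2 − 2g, so g = (2 − (-2))/2 = 2.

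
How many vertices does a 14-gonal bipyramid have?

A bipyramid over an n-gon has 2n triangular faces and n + 2 vertices: V = 14 + 2 = 16, E = 3·14 = 42, F = 2·14 = 28.
Check: V − E + F = 16 − 42 + 28 = 2.

16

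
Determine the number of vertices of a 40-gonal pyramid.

41

A pyramid on an n-gon base has one n-gon and n triangles: V = 40 + 1 = 41, E = 2·40 = 80, F = 40 + 1 = 41.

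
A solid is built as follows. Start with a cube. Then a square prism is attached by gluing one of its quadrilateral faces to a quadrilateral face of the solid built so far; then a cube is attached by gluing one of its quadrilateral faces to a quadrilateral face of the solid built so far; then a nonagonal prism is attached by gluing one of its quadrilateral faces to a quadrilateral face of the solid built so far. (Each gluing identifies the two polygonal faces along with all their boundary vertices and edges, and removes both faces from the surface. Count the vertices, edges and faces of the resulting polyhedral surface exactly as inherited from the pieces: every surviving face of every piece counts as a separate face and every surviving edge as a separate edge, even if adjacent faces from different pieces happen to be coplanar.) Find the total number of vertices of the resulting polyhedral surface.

A cube: V=8, E=12, F=6.
Attach a square prism (V=8, E=12, F=6) along a 4-gon: merge 4 vertices and 4 edges, delete both glued faces → V=12, E=20, F=10.
Attach a cube (V=8, E=12, F=6) along a 4-gon: merge 4 vertices and 4 edges, delete both glued faces → V=16, E=28, F=14.
Attach a nonagonal prism (V=18, E=27, F=11) along a 4-gon: merge 4 vertices and 4 edges, delete both glued faces → V=30, E=51, F=23.
Check: V − E + F = 30 − 51 + 23 = 2.

30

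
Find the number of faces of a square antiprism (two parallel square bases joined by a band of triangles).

10

An antiprism on an n-gon has two n-gon caps and 2n triangles: V = 2·4 = 8, E = 4·4 = 16, F = 2·4 + 2 = 10.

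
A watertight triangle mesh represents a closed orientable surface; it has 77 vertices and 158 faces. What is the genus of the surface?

2

Every face is a triangle, so 2E = 3·158 = 474, giving E = 237.
χ = V − E + F = 77 − 237 + 158 = -2.
For a closed orientable surface χ = 2 − 2g, so g = (2 − (-2))/2 = 2.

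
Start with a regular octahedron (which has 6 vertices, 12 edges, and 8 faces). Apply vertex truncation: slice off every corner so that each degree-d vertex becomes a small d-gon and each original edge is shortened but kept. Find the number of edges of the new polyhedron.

36

Truncation replaces each original edge-end by a new vertex, so V′ = 2E = 24.
Each original edge survives, and each old vertex of degree d contributes d new edges; summing degrees gives Σd = 2E, so E′ = E + 2E = 3E = 36.
Each original face survives and each original vertex becomes one new face: F′ = F + V = 14.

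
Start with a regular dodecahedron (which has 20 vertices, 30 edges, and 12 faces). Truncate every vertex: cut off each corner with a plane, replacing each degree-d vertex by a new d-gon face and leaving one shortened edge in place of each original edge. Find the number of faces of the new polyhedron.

Truncation replaces each original edge-end by a new vertex, so V′ = 2E = 60.
Each original edge survives, and each old vertex of degree d contributes d new edges; summing degrees gives Σd = 2E, so E′ = E + 2E = 3E = 90.
Each original face survives and each original vertex becomes one new face: F′ = F + V = 32.

32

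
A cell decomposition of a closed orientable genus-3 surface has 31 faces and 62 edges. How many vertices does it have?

For a closed orientable surface of genus 3, χ = 2 − 2·3 = -4.
V = -4 + E − F = -4 + 62 − 31 = 27.

27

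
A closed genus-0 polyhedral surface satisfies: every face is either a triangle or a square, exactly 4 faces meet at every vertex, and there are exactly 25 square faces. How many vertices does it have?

31

Let x be the number of triangles; then F = 25 + x.
Edge–face incidences: 2E = 4·25 + 3·x = 100 + 3x.
Every vertex has degree 4, so 4V = 2E.
Euler: V − E + F = 2 ⇒ (2E)/4 − E + (25 + x) = 2.
Multiply by 8: 2·(2E) − 4·(2E) + 8·(25 + x) = 16, i.e. 200 + 8x − 2·(100 + 3x) = 16.
Collecting terms: 2x = 16, so x = 8.
Then 2E = 100 + 3·8 = 124, so E = 62, V = 2E/4 = 31, F = 25 + 8 = 33.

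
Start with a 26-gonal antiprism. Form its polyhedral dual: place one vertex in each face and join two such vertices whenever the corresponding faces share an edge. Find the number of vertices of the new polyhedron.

54

The base solid has V = 52, E = 104, F = 54.
The dual swaps V and F and preserves E: V′ = F = 54, E′ = E = 104, F′ = V = 52.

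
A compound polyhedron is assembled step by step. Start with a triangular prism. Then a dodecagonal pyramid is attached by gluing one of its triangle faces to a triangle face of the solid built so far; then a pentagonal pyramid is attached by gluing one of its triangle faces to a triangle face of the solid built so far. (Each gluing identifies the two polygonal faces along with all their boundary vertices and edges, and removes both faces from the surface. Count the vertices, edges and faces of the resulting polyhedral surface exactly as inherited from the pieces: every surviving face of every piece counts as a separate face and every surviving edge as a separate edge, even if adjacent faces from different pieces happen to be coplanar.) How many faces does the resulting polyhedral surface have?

A triangular prism: V=6, E=9, F=5.
Attach a dodecagonal pyramid (V=13, E=24, F=13) along a 3-gon: merge 3 vertices and 3 edges, delete both glued faces → V=16, E=30, F=16.
Attach a pentagonal pyramid (V=6, E=10, F=6) along a 3-gon: merge 3 vertices and 3 edges, delete both glued faces → V=19, E=37, F=20.
Check: V − E + F = 19 − 37 + 20 = 2.

20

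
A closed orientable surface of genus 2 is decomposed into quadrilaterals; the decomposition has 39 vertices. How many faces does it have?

χ = 2 − 2·2 = -2, and every face is a square so 4F = 2E.
V − E + F = -2 with E = 4F/2 gives 39 − (4/2 − 1)·F = -2, so F = 41 and E = 82.

41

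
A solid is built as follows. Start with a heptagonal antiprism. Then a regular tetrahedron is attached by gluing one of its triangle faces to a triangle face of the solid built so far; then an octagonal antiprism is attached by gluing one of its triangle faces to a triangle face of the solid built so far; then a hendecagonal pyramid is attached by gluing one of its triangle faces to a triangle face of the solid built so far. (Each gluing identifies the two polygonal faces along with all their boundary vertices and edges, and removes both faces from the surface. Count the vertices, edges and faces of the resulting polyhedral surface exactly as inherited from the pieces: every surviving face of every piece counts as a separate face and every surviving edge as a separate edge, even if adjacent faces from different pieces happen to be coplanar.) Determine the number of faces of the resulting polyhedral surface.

A heptagonal antiprism: V=14, E=28, F=16.
Attach a regular tetrahedron (V=4, E=6, F=4) along a 3-gon: merge 3 vertices and 3 edges, delete both glued faces → V=15, E=31, F=18.
Attach an octagonal antiprism (V=16, E=32, F=18) along a 3-gon: merge 3 vertices and 3 edges, delete both glued faces → V=28, E=60, F=34.
Attach a hendecagonal pyramid (V=12, E=22, F=12) along a 3-gon: merge 3 vertices and 3 edges, delete both glued faces → V=37, E=79, F=44.
Check: V − E + F = 37 − 79 + 44 = 2.

44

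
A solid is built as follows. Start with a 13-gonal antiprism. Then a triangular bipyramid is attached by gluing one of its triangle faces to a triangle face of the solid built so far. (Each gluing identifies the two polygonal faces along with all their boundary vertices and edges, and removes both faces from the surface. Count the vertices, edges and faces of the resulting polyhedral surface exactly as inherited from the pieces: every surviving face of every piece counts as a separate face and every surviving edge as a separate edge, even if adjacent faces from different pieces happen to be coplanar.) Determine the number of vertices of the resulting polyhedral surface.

A 13-gonal antiprism: V=26, E=52, F=28.
Attach a triangular bipyramid (V=5, E=9, F=6) along a 3-gon: merge 3 vertices and 3 edges, delete both glued faces → V=28, E=58, F=32.
Check: V − E + F = 28 − 58 + 32 = 2.

28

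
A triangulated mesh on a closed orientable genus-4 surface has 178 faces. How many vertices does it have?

83

χ = 2 − 2·4 = -6, and every face is a triangle so 3F = 2E.
E = 3·178/2 = 267. Then V = -6 + E − F = -6 + 267 − 178 = 83.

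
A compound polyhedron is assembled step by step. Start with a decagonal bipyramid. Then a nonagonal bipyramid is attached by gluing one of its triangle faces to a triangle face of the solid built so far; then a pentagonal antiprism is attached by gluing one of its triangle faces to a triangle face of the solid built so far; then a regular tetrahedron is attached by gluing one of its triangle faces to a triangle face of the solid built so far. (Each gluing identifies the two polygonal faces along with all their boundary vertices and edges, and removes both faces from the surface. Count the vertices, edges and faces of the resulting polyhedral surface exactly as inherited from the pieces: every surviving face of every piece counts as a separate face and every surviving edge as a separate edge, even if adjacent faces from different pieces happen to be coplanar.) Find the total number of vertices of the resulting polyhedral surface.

A decagonal bipyramid: V=12, E=30, F=20.
Attach a nonagonal bipyramid (V=11, E=27, F=18) along a 3-gon: merge 3 vertices and 3 edges, delete both glued faces → V=20, E=54, F=36.
Attach a pentagonal antiprism (V=10, E=20, F=12) along a 3-gon: merge 3 vertices and 3 edges, delete both glued faces → V=27, E=71, F=46.
Attach a regular tetrahedron (V=4, E=6, F=4) along a 3-gon: merge 3 vertices and 3 edges, delete both glued faces → V=28, E=74, F=48.
Check: V − E + F = 28 − 74 + 48 = 2.

28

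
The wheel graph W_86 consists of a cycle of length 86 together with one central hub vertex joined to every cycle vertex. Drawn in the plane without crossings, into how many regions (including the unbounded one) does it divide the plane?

W_86 has V = 86 + 1 = 87 vertices and E = 2·86 = 172 edges.
By Euler's formula F = 2 − V + E = 2 − 87 + 172 = 87.

87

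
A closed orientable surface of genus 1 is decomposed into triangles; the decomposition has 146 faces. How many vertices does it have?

73

χ = 2 − 2·1 = 0, and every face is a triangle so 3F = 2E.
E = 3·146/2 = 219. Then V = 0 + E − F = 0 + 219 − 146 = 73.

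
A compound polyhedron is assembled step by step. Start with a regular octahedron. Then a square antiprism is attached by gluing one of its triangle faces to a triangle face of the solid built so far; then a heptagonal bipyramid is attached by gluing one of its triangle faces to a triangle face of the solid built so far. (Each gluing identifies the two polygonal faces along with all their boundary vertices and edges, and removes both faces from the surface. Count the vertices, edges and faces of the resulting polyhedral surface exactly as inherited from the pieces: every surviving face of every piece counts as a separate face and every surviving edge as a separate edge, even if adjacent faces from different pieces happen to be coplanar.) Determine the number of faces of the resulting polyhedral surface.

28

A regular octahedron: V=6, E=12, F=8.
Attach a square antiprism (V=8, E=16, F=10) along a 3-gon: merge 3 vertices and 3 edges, delete both glued faces → V=11, E=25, F=16.
Attach a heptagonal bipyramid (V=9, E=21, F=14) along a 3-gon: merge 3 vertices and 3 edges, delete both glued faces → V=17, E=43, F=28.
Check: V − E + F = 17 − 43 + 28 = 2.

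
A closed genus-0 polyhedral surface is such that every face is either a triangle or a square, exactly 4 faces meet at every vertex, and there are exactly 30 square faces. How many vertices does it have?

36

Let x be the number of triangles; then F = 30 + x.
Edge–face incidences: 2E = 4·30 + 3·x = 120 + 3x.
Every vertex has degree 4, so 4V = 2E.
Euler: V − E + F = 2 ⇒ (2E)/4 − E + (30 + x) = 2.
Multiply by 8: 2·(2E) − 4·(2E) + 8·(30 + x) = 16, i.e. 240 + 8x − 2·(120 + 3x) = 16.
Collecting terms: 2x = 16, so x = 8.
Then 2E = 120 + 3·8 = 144, so E = 72, V = 2E/4 = 36, F = 30 + 8 = 38.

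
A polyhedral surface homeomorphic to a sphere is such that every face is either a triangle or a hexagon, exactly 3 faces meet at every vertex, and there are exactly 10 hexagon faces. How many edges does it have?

36

Let x be the number of triangles; then F = 10 + x.
Edge–face incidences: 2E = 6·10 + 3·x = 60 + 3x.
Every vertex has degree 3, so 3V = 2E.
Euler: V − E + F = 2 ⇒ (2E)/3 − E + (10 + x) = 2.
Multiply by 6: 2·(2E) − 3·(2E) + 6·(10 + x) = 12, i.e. 60 + 6x − (60 + 3x) = 12.
Collecting terms: 3x = 12, so x = 4.
Then 2E = 60 + 3·4 = 72, so E = 36, V = 2E/3 = 24, F = 10 + 4 = 14.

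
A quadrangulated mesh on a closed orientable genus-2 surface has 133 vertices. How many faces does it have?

135

χ = 2 − 2·2 = -2, and every face is a square so 4F = 2E.
V − E + F = -2 with E = 4F/2 gives 133 − (4/2 − 1)·F = -2, so F = 135 and E = 270.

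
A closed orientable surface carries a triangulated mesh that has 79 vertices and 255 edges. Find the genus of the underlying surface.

Every face is a triangle and each edge borders two faces, so 3F = 2·255, giving F = 170.
χ = V − E + F = 79 − 255 + 170 = -6.
For a closed orientable surface χ = 2 − 2g, so g = (2 − (-6))/2 = 4.

4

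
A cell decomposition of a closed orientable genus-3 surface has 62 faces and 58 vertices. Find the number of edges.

For a closed orientable surface of genus 3, χ = 2 − 2·3 = -4.
E = V + F − (-4) = 58 + 62 − (-4) = 124.

124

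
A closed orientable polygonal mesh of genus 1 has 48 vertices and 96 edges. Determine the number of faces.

For a closed orientable surface of genus 1, χ = 2 − 2·1 = 0.
F = 0 − V + E = 0 − 48 + 96 = 48.

48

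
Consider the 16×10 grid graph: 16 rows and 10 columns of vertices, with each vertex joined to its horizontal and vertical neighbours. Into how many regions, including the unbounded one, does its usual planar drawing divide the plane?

136

The grid has V = 16·10 = 160 vertices and E = 16·9 + 10·15 = 294 edges.
F = 2 − V + E = 2 − 160 + 294 = 136.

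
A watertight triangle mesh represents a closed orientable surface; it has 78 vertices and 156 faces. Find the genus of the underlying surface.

1

Every face is a triangle, so 2E = 3·156 = 468, giving E = 234.
χ = V − E + F = 78 − 234 + 156 = 0.
For a closed orientable surface χ = 2 − 2g, so g = (2 − (0))/2 = 1.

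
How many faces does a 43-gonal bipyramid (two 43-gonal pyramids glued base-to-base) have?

86

A bipyramid over an n-gon has 2n triangular faces and n + 2 vertices: V = 43 + 2 = 45, E = 3·43 = 129, F = 2·43 = 86.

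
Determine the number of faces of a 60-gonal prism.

62

A prism on an n-gon has two n-gon bases and n rectangular sides: V = 2·60 = 120, E = 3·60 = 180, F = 60 + 2 = 62.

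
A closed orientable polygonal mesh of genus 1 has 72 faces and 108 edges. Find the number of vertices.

For a closed orientable surface of genus 1, χ = 2 − 2·1 = 0.
V = 0 + E − F = 0 + 108 − 72 = 36.

36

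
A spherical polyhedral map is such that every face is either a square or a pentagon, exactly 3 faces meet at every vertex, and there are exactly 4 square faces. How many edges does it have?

Let x be the number of pentagons; then F = 4 + x.
Edge–face incidences: 2E = 4·4 + 5·x = 16 + 5x.
Every vertex has degree 3, so 3V = 2E.
Euler: V − E + F = 2 ⇒ (2E)/3 − E + (4 + x) = 2.
Multiply by 6: 2·(2E) − 3·(2E) + 6·(4 + x) = 12, i.e. 24 + 6x − (16 + 5x) = 12.
Collecting terms: x + 8 = 12, so x = 4.
Then 2E = 16 + 5·4 = 36, so E = 18, V = 2E/3 = 12, F = 4 + 4 = 8.

18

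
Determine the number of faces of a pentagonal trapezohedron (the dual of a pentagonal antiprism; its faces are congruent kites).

10

The n-trapezohedron (dual of the n-antiprism) has V = 2·5 + 2 = 12, E = 4·5 = 20, F = 2·5 = 10.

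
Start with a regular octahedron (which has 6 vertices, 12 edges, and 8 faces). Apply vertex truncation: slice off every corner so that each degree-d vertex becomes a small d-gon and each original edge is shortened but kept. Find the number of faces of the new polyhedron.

Truncation replaces each original edge-end by a new vertex, so V′ = 2E = 24.
Each original edge survives, and each old vertex of degree d contributes d new edges; summing degrees gives Σd = 2E, so E′ = E + 2E = 3E = 36.
Each original face survives and each original vertex becomes one new face: F′ = F + V = 14.

14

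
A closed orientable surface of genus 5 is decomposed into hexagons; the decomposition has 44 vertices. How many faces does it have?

χ = 2 − 2·5 = -8, and every face is a hexagon so 6F = 2E.
V − E + F = -8 with E = 6F/2 gives 44 − (6/2 − 1)·F = -8, so F = 26 and E = 78.

26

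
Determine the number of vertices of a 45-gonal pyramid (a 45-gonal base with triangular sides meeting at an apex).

A pyramid on an n-gon base has one n-gon and n triangles: V = 45 + 1 = 46, E = 2·45 = 90, F = 45 + 1 = 46.

46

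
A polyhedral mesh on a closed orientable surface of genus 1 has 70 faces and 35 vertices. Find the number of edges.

For a closed orientable surface of genus 1, χ = 2 − 2·1 = 0.
E = V + F − (0) = 35 + 70 − (0) = 105.

105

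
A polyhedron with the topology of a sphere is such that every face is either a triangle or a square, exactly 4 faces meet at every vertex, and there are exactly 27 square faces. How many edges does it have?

66

Let x be the number of triangles; then F = 27 + x.
Edge–face incidences: 2E = 4·27 + 3·x = 108 + 3x.
Every vertex has degree 4, so 4V = 2E.
Euler: V − E + F = 2 ⇒ (2E)/4 − E + (27 + x) = 2.
Multiply by 8: 2·(2E) − 4·(2E) + 8·(27 + x) = 16, i.e. 216 + 8x − 2·(108 + 3x) = 16.
Collecting terms: 2x = 16, so x = 8.
Then 2E = 108 + 3·8 = 132, so E = 66, V = 2E/4 = 33, F = 27 + 8 = 35.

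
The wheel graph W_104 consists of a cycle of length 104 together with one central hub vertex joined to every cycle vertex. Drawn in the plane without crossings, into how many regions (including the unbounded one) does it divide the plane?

105

W_104 has V = 104 + 1 = 105 vertices and E = 2·104 = 208 edges.
By Euler's formula F = 2 − V + E = 2 − 105 + 208 = 105.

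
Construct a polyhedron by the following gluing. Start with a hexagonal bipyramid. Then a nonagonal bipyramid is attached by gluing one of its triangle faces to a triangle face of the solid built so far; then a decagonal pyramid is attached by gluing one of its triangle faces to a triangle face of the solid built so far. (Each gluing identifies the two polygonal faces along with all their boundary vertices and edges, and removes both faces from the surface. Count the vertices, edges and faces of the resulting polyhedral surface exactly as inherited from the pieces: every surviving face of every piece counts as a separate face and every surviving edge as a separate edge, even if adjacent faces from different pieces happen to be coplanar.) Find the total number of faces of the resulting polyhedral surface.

A hexagonal bipyramid: V=8, E=18, F=12.
Attach a nonagonal bipyramid (V=11, E=27, F=18) along a 3-gon: merge 3 vertices and 3 edges, delete both glued faces → V=16, E=42, F=28.
Attach a decagonal pyramid (V=11, E=20, F=11) along a 3-gon: merge 3 vertices and 3 edges, delete both glued faces → V=24, E=59, F=37.
Check: V − E + F = 24 − 59 + 37 = 2.

37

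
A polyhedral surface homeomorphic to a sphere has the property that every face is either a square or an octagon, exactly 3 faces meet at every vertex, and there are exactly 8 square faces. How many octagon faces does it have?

Let x be the number of octagons; then F = 8 + x.
Edge–face incidences: 2E = 4·8 + 8·x = 32 + 8x.
Every vertex has degree 3, so 3V = 2E.
Euler: V − E + F = 2 ⇒ (2E)/3 − E + (8 + x) = 2.
Multiply by 6: 2·(2E) − 3·(2E) + 6·(8 + x) = 12, i.e. 48 + 6x − (32 + 8x) = 12.
Collecting terms: −2x + 16 = 12, so −2x = −4, so x = 2.
Then 2E = 32 + 8·2 = 48, so E = 24, V = 2E/3 = 16, F = 8 + 2 = 10.

2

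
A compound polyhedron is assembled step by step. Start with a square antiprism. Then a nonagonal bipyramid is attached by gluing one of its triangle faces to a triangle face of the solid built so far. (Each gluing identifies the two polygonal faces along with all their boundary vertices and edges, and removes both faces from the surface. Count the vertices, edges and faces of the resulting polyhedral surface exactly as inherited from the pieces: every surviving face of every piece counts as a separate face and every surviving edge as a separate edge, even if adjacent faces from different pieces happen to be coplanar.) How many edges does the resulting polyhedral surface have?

40

A square antiprism: V=8, E=16, F=10.
Attach a nonagonal bipyramid (V=11, E=27, F=18) along a 3-gon: merge 3 vertices and 3 edges, delete both glued faces → V=16, E=40, F=26.
Check: V − E + F = 16 − 40 + 26 = 2.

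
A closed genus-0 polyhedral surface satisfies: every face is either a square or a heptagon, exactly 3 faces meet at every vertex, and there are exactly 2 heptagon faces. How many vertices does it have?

Let x be the number of squares; then F = 2 + x.
Edge–face incidences: 2E = 7·2 + 4·x = 14 + 4x.
Every vertex has degree 3, so 3V = 2E.
Euler: V − E + F = 2 ⇒ (2E)/3 − E + (2 + x) = 2.
Multiply by 6: 2·(2E) − 3·(2E) + 6·(2 + x) = 12, i.e. 12 + 6x − (14 + 4x) = 12.
Collecting terms: 2x − 2 = 12, so 2x = 14, so x = 7.
Then 2E = 14 + 4·7 = 42, so E = 21, V = 2E/3 = 14, F = 2 + 7 = 9.

14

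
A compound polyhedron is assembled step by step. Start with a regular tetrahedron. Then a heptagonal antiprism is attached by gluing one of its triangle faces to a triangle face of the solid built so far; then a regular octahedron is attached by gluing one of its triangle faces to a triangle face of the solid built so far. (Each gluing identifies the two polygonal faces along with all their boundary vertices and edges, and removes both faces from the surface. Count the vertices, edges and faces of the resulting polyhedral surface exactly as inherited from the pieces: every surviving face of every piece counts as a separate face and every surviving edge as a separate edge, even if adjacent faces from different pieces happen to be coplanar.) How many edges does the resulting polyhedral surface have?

40

A regular tetrahedron: V=4, E=6, F=4.
Attach a heptagonal antiprism (V=14, E=28, F=16) along a 3-gon: merge 3 vertices and 3 edges, delete both glued faces → V=15, E=31, F=18.
Attach a regular octahedron (V=6, E=12, F=8) along a 3-gon: merge 3 vertices and 3 edges, delete both glued faces → V=18, E=40, F=24.
Check: V − E + F = 18 − 40 + 24 = 2.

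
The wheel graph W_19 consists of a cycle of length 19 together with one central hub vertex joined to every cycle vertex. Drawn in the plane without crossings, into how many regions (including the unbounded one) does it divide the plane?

20

W_19 has V = 19 + 1 = 20 vertices and E = 2·19 = 38 edges.
By Euler's formula F = 2 − V + E = 2 − 20 + 38 = 20.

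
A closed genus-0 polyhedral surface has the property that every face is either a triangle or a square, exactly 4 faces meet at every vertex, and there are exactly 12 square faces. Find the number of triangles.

8

Let x be the number of triangles; then F = 12 + x.
Edge–face incidences: 2E = 4·12 + 3·x = 48 + 3x.
Every vertex has degree 4, so 4V = 2E.
Euler: V − E + F = 2 ⇒ (2E)/4 − E + (12 + x) = 2.
Multiply by 8: 2·(2E) − 4·(2E) + 8·(12 + x) = 16, i.e. 96 + 8x − 2·(48 + 3x) = 16.
Collecting terms: 2x = 16, so x = 8.
Then 2E = 48 + 3·8 = 72, so E = 36, V = 2E/4 = 18, F = 12 + 8 = 20.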